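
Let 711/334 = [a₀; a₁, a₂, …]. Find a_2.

1

711 = 2·334 + 43   →  a_0 = 2
334 = 7·43 + 33   →  a_1 = 7
43 = 1·33 + 10   →  a_2 = 1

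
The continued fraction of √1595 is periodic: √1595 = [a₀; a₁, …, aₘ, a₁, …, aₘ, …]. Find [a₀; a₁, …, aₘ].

a₀ = ⌊√1595⌋ = 39.
With m₀=0, d₀=1 and mₖ₊₁ = dₖaₖ − mₖ, dₖ₊₁ = (n − mₖ₊₁²)/dₖ, aₖ₊₁ = ⌊(a₀+mₖ₊₁)/dₖ₊₁⌋:
  k=1: m=39, d=74, a=1
  k=2: m=35, d=5, a=14
  k=3: m=35, d=74, a=1
  k=4: m=39, d=1, a=78
d=1 and a=2a₀=78 at k=4, so the next step gives (m, d) = (39, 74) again — its k=1 value — and the period has length 4.

[39; 1, 14, 1, 78]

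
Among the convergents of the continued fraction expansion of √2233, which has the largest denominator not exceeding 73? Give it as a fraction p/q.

2599/55

√2233 = [47; 3, 1, 12, 1, 3, 94, …] (period length 6).
Convergents:
  p_0/q_0 = 47/1
  p_1/q_1 = 142/3
  p_2/q_2 = 189/4
  p_3/q_3 = 2410/51
  p_4/q_4 = 2599/55
  p_5/q_5 = 10207/216
q_4 = 55 ≤ 73 < 216 = q_5, so the answer is 2599/55.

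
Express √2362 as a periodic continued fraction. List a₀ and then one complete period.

[48; 1, 1, 1, 1, 96]

a₀ = ⌊√2362⌋ = 48.
With m₀=0, d₀=1 and mₖ₊₁ = dₖaₖ − mₖ, dₖ₊₁ = (n − mₖ₊₁²)/dₖ, aₖ₊₁ = ⌊(a₀+mₖ₊₁)/dₖ₊₁⌋:
  k=1: m=48, d=58, a=1
  k=2: m=10, d=39, a=1
  k=3: m=29, d=39, a=1
  k=4: m=10, d=58, a=1
  k=5: m=48, d=1, a=96
d=1 and a=2a₀=96 at k=5, so the next step gives (m, d) = (48, 58) again — its k=1 value — and the period has length 5.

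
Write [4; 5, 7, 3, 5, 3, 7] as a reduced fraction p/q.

Using pₖ = aₖpₖ₋₁ + pₖ₋₂ and qₖ = aₖqₖ₋₁ + qₖ₋₂:
  k=0: a=4, p=4, q=1
  k=1: a=5, p=21, q=5
  k=2: a=7, p=151, q=36
  k=3: a=3, p=474, q=113
  k=4: a=5, p=2521, q=601
  k=5: a=3, p=8037, q=1916
  k=6: a=7, p=58780, q=14013

58780/14013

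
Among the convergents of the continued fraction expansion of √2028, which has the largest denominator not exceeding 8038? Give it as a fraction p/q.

121635/2701

√2028 = [45; 30, 90, …] (period length 2).
Convergents:
  p_0/q_0 = 45/1
  p_1/q_1 = 1351/30
  p_2/q_2 = 121635/2701
  p_3/q_3 = 3650401/81060
q_2 = 2701 ≤ 8038 < 81060 = q_3, so the answer is 121635/2701.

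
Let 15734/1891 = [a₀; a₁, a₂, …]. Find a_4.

3

15734 = 8·1891 + 606   →  a_0 = 8
1891 = 3·606 + 73   →  a_1 = 3
606 = 8·73 + 22   →  a_2 = 8
73 = 3·22 + 7   →  a_3 = 3
22 = 3·7 + 1   →  a_4 = 3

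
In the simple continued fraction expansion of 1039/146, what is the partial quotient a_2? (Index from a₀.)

1

1039 = 7·146 + 17   →  a_0 = 7
146 = 8·17 + 10   →  a_1 = 8
17 = 1·10 + 7   →  a_2 = 1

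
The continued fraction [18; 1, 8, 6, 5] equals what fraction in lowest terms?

5365/284

Fold from the inside: start with 5/1.
  6 + 1/5 = 31/5
  8 + 5/31 = 253/31
  1 + 31/253 = 284/253
  18 + 253/284 = 5365/284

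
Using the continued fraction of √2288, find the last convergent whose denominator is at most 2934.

√2288 = [47; 1, 4, 1, 94, …] (period length 4).
Convergents:
  p_0/q_0 = 47/1
  p_1/q_1 = 48/1
  p_2/q_2 = 239/5
  p_3/q_3 = 287/6
  p_4/q_4 = 27217/569
  p_5/q_5 = 27504/575
  p_6/q_6 = 137233/2869
  p_7/q_7 = 164737/3444
q_6 = 2869 ≤ 2934 < 3444 = q_7, so the answer is 137233/2869.

137233/2869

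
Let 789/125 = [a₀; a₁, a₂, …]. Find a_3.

1

789 = 6·125 + 39   →  a_0 = 6
125 = 3·39 + 8   →  a_1 = 3
39 = 4·8 + 7   →  a_2 = 4
8 = 1·7 + 1   →  a_3 = 1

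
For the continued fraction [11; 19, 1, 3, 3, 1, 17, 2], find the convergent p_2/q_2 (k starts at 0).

Using pₖ = aₖpₖ₋₁ + pₖ₋₂, qₖ = aₖqₖ₋₁ + qₖ₋₂ (with p₋₁=1, p₋₂=0, q₋₁=0, q₋₂=1):
  k=0: a=11, p=11, q=1
  k=1: a=19, p=210, q=19
  k=2: a=1, p=221, q=20

221/20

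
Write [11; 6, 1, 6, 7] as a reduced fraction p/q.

3823/343

Using pₖ = aₖpₖ₋₁ + pₖ₋₂ and qₖ = aₖqₖ₋₁ + qₖ₋₂:
  k=0: a=11, p=11, q=1
  k=1: a=6, p=67, q=6
  k=2: a=1, p=78, q=7
  k=3: a=6, p=535, q=48
  k=4: a=7, p=3823, q=343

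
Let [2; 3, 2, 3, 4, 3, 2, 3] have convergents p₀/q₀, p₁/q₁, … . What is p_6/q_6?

Using pₖ = aₖpₖ₋₁ + pₖ₋₂, qₖ = aₖqₖ₋₁ + qₖ₋₂ (with p₋₁=1, p₋₂=0, q₋₁=0, q₋₂=1):
  k=0: a=2, p=2, q=1
  k=1: a=3, p=7, q=3
  k=2: a=2, p=16, q=7
  k=3: a=3, p=55, q=24
  k=4: a=4, p=236, q=103
  k=5: a=3, p=763, q=333
  k=6: a=2, p=1762, q=769

1762/769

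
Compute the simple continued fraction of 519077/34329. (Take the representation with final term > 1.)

[15; 8, 3, 2, 8, 2, 2, 13]

519077 = 15*34329 + 4142
34329 = 8*4142 + 1193
4142 = 3*1193 + 563
1193 = 2*563 + 67
563 = 8*67 + 27
67 = 2*27 + 13
27 = 2*13 + 1
13 = 13*1 + 0  (stop)
So 519077/34329 = [15; 8, 3, 2, 8, 2, 2, 13].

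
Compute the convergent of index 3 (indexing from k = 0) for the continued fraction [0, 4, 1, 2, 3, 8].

Using pₖ = aₖpₖ₋₁ + pₖ₋₂, qₖ = aₖqₖ₋₁ + qₖ₋₂ (with p₋₁=1, p₋₂=0, q₋₁=0, q₋₂=1):
  k=0: a=0, p=0, q=1
  k=1: a=4, p=1, q=4
  k=2: a=1, p=1, q=5
  k=3: a=2, p=3, q=14

3/14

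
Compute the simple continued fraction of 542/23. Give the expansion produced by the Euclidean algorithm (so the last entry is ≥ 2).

542 = 23×23 + 13
23 = 1×13 + 10
13 = 1×10 + 3
10 = 3×3 + 1
3 = 3×1 + 0  (stop)
So 542/23 = [23; 1, 1, 3, 3].

[23; 1, 1, 3, 3]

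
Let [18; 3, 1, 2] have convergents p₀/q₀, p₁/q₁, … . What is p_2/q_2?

73/4

Using pₖ = aₖpₖ₋₁ + pₖ₋₂, qₖ = aₖqₖ₋₁ + qₖ₋₂ (with p₋₁=1, p₋₂=0, q₋₁=0, q₋₂=1):
  k=0: a=18, p=18, q=1
  k=1: a=3, p=55, q=3
  k=2: a=1, p=73, q=4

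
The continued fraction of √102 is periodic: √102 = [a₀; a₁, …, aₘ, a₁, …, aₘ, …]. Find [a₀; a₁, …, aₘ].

[10; 10, 20]

a₀ = ⌊√102⌋ = 10.
With m₀=0, d₀=1 and mₖ₊₁ = dₖaₖ − mₖ, dₖ₊₁ = (n − mₖ₊₁²)/dₖ, aₖ₊₁ = ⌊(a₀+mₖ₊₁)/dₖ₊₁⌋:
  k=1: m=10, d=2, a=10
  k=2: m=10, d=1, a=20
d=1 and a=2a₀=20 at k=2, so the next step gives (m, d) = (10, 2) again — its k=1 value — and the period has length 2.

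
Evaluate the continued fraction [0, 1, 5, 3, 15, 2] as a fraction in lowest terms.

506/601

Using pₖ = aₖpₖ₋₁ + pₖ₋₂ and qₖ = aₖqₖ₋₁ + qₖ₋₂:
  k=0: a=0, p=0, q=1
  k=1: a=1, p=1, q=1
  k=2: a=5, p=5, q=6
  k=3: a=3, p=16, q=19
  k=4: a=15, p=245, q=291
  k=5: a=2, p=506, q=601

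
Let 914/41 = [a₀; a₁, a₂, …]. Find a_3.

2

914 = 22·41 + 12   →  a_0 = 22
41 = 3·12 + 5   →  a_1 = 3
12 = 2·5 + 2   →  a_2 = 2
5 = 2·2 + 1   →  a_3 = 2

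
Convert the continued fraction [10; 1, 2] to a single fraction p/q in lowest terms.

Fold from the inside: start with 2/1.
  1 + 1/2 = 3/2
  10 + 2/3 = 32/3

32/3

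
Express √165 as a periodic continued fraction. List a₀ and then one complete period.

[12; 1, 5, 2, 5, 1, 24]

a₀ = ⌊√165⌋ = 12.
With m₀=0, d₀=1 and mₖ₊₁ = dₖaₖ − mₖ, dₖ₊₁ = (n − mₖ₊₁²)/dₖ, aₖ₊₁ = ⌊(a₀+mₖ₊₁)/dₖ₊₁⌋:
  k=1: m=12, d=21, a=1
  k=2: m=9, d=4, a=5
  k=3: m=11, d=11, a=2
  k=4: m=11, d=4, a=5
  k=5: m=9, d=21, a=1
  k=6: m=12, d=1, a=24
d=1 and a=2a₀=24 at k=6, so the next step gives (m, d) = (12, 21) again — its k=1 value — and the period has length 6.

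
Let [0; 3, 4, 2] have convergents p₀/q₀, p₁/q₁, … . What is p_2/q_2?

4/13

Using pₖ = aₖpₖ₋₁ + pₖ₋₂, qₖ = aₖqₖ₋₁ + qₖ₋₂ (with p₋₁=1, p₋₂=0, q₋₁=0, q₋₂=1):
  k=0: a=0, p=0, q=1
  k=1: a=3, p=1, q=3
  k=2: a=4, p=4, q=13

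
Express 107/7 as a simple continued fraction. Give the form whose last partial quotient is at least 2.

107 = 15·7 + 2
7 = 3·2 + 1
2 = 2·1 + 0  (stop)
So 107/7 = [15; 3, 2].

[15; 3, 2]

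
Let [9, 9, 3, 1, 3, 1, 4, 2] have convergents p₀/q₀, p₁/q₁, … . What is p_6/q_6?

Using pₖ = aₖpₖ₋₁ + pₖ₋₂, qₖ = aₖqₖ₋₁ + qₖ₋₂ (with p₋₁=1, p₋₂=0, q₋₁=0, q₋₂=1):
  k=0: a=9, p=9, q=1
  k=1: a=9, p=82, q=9
  k=2: a=3, p=255, q=28
  k=3: a=1, p=337, q=37
  k=4: a=3, p=1266, q=139
  k=5: a=1, p=1603, q=176
  k=6: a=4, p=7678, q=843

7678/843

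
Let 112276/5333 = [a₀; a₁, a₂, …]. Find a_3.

112276 = 21·5333 + 283   →  a_0 = 21
5333 = 18·283 + 239   →  a_1 = 18
283 = 1·239 + 44   →  a_2 = 1
239 = 5·44 + 19   →  a_3 = 5

5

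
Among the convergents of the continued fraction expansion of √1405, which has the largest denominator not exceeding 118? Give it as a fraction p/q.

√1405 = [37; 2, 14, 2, 74, …] (period length 4).
Convergents:
  p_0/q_0 = 37/1
  p_1/q_1 = 75/2
  p_2/q_2 = 1087/29
  p_3/q_3 = 2249/60
  p_4/q_4 = 167513/4469
q_3 = 60 ≤ 118 < 4469 = q_4, so the answer is 2249/60.

2249/60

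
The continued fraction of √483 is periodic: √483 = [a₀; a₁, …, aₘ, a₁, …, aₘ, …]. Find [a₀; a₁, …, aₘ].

[21; 1, 42]

a₀ = ⌊√483⌋ = 21.
With m₀=0, d₀=1 and mₖ₊₁ = dₖaₖ − mₖ, dₖ₊₁ = (n − mₖ₊₁²)/dₖ, aₖ₊₁ = ⌊(a₀+mₖ₊₁)/dₖ₊₁⌋:
  k=1: m=21, d=42, a=1
  k=2: m=21, d=1, a=42
d=1 and a=2a₀=42 at k=2, so the next step gives (m, d) = (21, 42) again — its k=1 value — and the period has length 2.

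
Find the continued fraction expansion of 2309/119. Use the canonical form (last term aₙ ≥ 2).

2309 = 19*119 + 48
119 = 2*48 + 23
48 = 2*23 + 2
23 = 11*2 + 1
2 = 2*1 + 0  (stop)
So 2309/119 = [19; 2, 2, 11, 2].

[19; 2, 2, 11, 2]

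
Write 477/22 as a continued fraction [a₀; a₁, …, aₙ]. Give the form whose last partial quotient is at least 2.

[21; 1, 2, 7]

477 = 21×22 + 15
22 = 1×15 + 7
15 = 2×7 + 1
7 = 7×1 + 0  (stop)
So 477/22 = [21; 1, 2, 7].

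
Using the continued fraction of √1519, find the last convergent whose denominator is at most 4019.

√1519 = [38; 1, 37, 1, 76, …] (period length 4).
Convergents:
  p_0/q_0 = 38/1
  p_1/q_1 = 39/1
  p_2/q_2 = 1481/38
  p_3/q_3 = 1520/39
  p_4/q_4 = 117001/3002
  p_5/q_5 = 118521/3041
  p_6/q_6 = 4502278/115519
q_5 = 3041 ≤ 4019 < 115519 = q_6, so the answer is 118521/3041.

118521/3041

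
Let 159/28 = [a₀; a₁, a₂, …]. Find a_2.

2

159 = 5·28 + 19   →  a_0 = 5
28 = 1·19 + 9   →  a_1 = 1
19 = 2·9 + 1   →  a_2 = 2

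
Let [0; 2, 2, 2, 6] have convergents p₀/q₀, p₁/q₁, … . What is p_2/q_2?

Using pₖ = aₖpₖ₋₁ + pₖ₋₂, qₖ = aₖqₖ₋₁ + qₖ₋₂ (with p₋₁=1, p₋₂=0, q₋₁=0, q₋₂=1):
  k=0: a=0, p=0, q=1
  k=1: a=2, p=1, q=2
  k=2: a=2, p=2, q=5

2/5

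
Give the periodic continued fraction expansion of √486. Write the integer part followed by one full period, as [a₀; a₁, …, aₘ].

[22; 22, 44]

a₀ = ⌊√486⌋ = 22.
With m₀=0, d₀=1 and mₖ₊₁ = dₖaₖ − mₖ, dₖ₊₁ = (n − mₖ₊₁²)/dₖ, aₖ₊₁ = ⌊(a₀+mₖ₊₁)/dₖ₊₁⌋:
  k=1: m=22, d=2, a=22
  k=2: m=22, d=1, a=44
d=1 and a=2a₀=44 at k=2, so the next step gives (m, d) = (22, 2) again — its k=1 value — and the period has length 2.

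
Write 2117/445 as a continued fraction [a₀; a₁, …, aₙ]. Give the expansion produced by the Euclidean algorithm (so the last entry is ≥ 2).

2117 = 4*445 + 337
445 = 1*337 + 108
337 = 3*108 + 13
108 = 8*13 + 4
13 = 3*4 + 1
4 = 4*1 + 0  (stop)
So 2117/445 = [4; 1, 3, 8, 3, 4].

[4; 1, 3, 8, 3, 4]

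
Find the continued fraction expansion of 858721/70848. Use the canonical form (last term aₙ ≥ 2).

[12; 8, 3, 2, 3, 3, 6, 17]

858721 = 12*70848 + 8545
70848 = 8*8545 + 2488
8545 = 3*2488 + 1081
2488 = 2*1081 + 326
1081 = 3*326 + 103
326 = 3*103 + 17
103 = 6*17 + 1
17 = 17*1 + 0  (stop)
So 858721/70848 = [12; 8, 3, 2, 3, 3, 6, 17].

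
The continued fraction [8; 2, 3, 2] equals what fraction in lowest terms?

135/16

Using pₖ = aₖpₖ₋₁ + pₖ₋₂ and qₖ = aₖqₖ₋₁ + qₖ₋₂:
  k=0: a=8, p=8, q=1
  k=1: a=2, p=17, q=2
  k=2: a=3, p=59, q=7
  k=3: a=2, p=135, q=16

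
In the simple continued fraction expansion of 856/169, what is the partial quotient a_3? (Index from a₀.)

1

856 = 5·169 + 11   →  a_0 = 5
169 = 15·11 + 4   →  a_1 = 15
11 = 2·4 + 3   →  a_2 = 2
4 = 1·3 + 1   →  a_3 = 1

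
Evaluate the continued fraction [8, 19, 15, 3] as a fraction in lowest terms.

7062/877

Using pₖ = aₖpₖ₋₁ + pₖ₋₂ and qₖ = aₖqₖ₋₁ + qₖ₋₂:
  k=0: a=8, p=8, q=1
  k=1: a=19, p=153, q=19
  k=2: a=15, p=2303, q=286
  k=3: a=3, p=7062, q=877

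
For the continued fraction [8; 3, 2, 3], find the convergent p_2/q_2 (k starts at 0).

58/7

Using pₖ = aₖpₖ₋₁ + pₖ₋₂, qₖ = aₖqₖ₋₁ + qₖ₋₂ (with p₋₁=1, p₋₂=0, q₋₁=0, q₋₂=1):
  k=0: a=8, p=8, q=1
  k=1: a=3, p=25, q=3
  k=2: a=2, p=58, q=7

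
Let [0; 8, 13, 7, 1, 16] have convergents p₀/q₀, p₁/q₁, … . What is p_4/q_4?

Using pₖ = aₖpₖ₋₁ + pₖ₋₂, qₖ = aₖqₖ₋₁ + qₖ₋₂ (with p₋₁=1, p₋₂=0, q₋₁=0, q₋₂=1):
  k=0: a=0, p=0, q=1
  k=1: a=8, p=1, q=8
  k=2: a=13, p=13, q=105
  k=3: a=7, p=92, q=743
  k=4: a=1, p=105, q=848

105/848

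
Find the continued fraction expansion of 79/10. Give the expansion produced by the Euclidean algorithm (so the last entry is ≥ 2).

79 = 7×10 + 9
10 = 1×9 + 1
9 = 9×1 + 0  (stop)
So 79/10 = [7; 1, 9].

[7; 1, 9]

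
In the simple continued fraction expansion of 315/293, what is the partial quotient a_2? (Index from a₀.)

315 = 1·293 + 22   →  a_0 = 1
293 = 13·22 + 7   →  a_1 = 13
22 = 3·7 + 1   →  a_2 = 3

3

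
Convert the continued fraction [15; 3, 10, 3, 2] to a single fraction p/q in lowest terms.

Fold from the inside: start with 2/1.
  3 + 1/2 = 7/2
  10 + 2/7 = 72/7
  3 + 7/72 = 223/72
  15 + 72/223 = 3417/223

3417/223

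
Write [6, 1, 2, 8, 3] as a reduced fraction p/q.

521/78

Fold from the inside: start with 3/1.
  8 + 1/3 = 25/3
  2 + 3/25 = 53/25
  1 + 25/53 = 78/53
  6 + 53/78 = 521/78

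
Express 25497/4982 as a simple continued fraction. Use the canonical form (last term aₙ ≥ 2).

[5; 8, 2, 19, 15]

25497 = 5×4982 + 587
4982 = 8×587 + 286
587 = 2×286 + 15
286 = 19×15 + 1
15 = 15×1 + 0  (stop)
So 25497/4982 = [5; 8, 2, 19, 15].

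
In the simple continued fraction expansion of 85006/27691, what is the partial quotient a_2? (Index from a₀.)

3

85006 = 3·27691 + 1933   →  a_0 = 3
27691 = 14·1933 + 629   →  a_1 = 14
1933 = 3·629 + 46   →  a_2 = 3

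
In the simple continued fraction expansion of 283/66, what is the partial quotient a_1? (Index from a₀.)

283 = 4·66 + 19   →  a_0 = 4
66 = 3·19 + 9   →  a_1 = 3

3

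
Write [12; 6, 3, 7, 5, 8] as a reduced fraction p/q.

Using pₖ = aₖpₖ₋₁ + pₖ₋₂ and qₖ = aₖqₖ₋₁ + qₖ₋₂:
  k=0: a=12, p=12, q=1
  k=1: a=6, p=73, q=6
  k=2: a=3, p=231, q=19
  k=3: a=7, p=1690, q=139
  k=4: a=5, p=8681, q=714
  k=5: a=8, p=71138, q=5851

71138/5851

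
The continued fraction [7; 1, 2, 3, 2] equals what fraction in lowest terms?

177/23

Fold from the inside: start with 2/1.
  3 + 1/2 = 7/2
  2 + 2/7 = 16/7
  1 + 7/16 = 23/16
  7 + 16/23 = 177/23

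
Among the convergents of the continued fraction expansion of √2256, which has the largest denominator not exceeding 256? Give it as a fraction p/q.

8977/189

√2256 = [47; 2, 94, …] (period length 2).
Convergents:
  p_0/q_0 = 47/1
  p_1/q_1 = 95/2
  p_2/q_2 = 8977/189
  p_3/q_3 = 18049/380
q_2 = 189 ≤ 256 < 380 = q_3, so the answer is 8977/189.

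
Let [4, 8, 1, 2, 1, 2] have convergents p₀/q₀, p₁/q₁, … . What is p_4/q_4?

Using pₖ = aₖpₖ₋₁ + pₖ₋₂, qₖ = aₖqₖ₋₁ + qₖ₋₂ (with p₋₁=1, p₋₂=0, q₋₁=0, q₋₂=1):
  k=0: a=4, p=4, q=1
  k=1: a=8, p=33, q=8
  k=2: a=1, p=37, q=9
  k=3: a=2, p=107, q=26
  k=4: a=1, p=144, q=35

144/35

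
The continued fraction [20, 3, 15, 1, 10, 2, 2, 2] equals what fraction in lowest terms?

135720/6677

Using pₖ = aₖpₖ₋₁ + pₖ₋₂ and qₖ = aₖqₖ₋₁ + qₖ₋₂:
  k=0: a=20, p=20, q=1
  k=1: a=3, p=61, q=3
  k=2: a=15, p=935, q=46
  k=3: a=1, p=996, q=49
  k=4: a=10, p=10895, q=536
  k=5: a=2, p=22786, q=1121
  k=6: a=2, p=56467, q=2778
  k=7: a=2, p=135720, q=6677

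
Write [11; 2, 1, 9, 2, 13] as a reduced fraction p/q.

Fold from the inside: start with 13/1.
  2 + 1/13 = 27/13
  9 + 13/27 = 256/27
  1 + 27/256 = 283/256
  2 + 256/283 = 822/283
  11 + 283/822 = 9325/822

9325/822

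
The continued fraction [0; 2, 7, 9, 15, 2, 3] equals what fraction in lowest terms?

Using pₖ = aₖpₖ₋₁ + pₖ₋₂ and qₖ = aₖqₖ₋₁ + qₖ₋₂:
  k=0: a=0, p=0, q=1
  k=1: a=2, p=1, q=2
  k=2: a=7, p=7, q=15
  k=3: a=9, p=64, q=137
  k=4: a=15, p=967, q=2070
  k=5: a=2, p=1998, q=4277
  k=6: a=3, p=6961, q=14901

6961/14901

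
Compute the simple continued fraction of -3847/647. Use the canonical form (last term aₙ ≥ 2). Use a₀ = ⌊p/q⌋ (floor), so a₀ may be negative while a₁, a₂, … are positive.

[-6; 18, 2, 17]

-3847 = -6×647 + 35
647 = 18×35 + 17
35 = 2×17 + 1
17 = 17×1 + 0  (stop)
So -3847/647 = [-6; 18, 2, 17].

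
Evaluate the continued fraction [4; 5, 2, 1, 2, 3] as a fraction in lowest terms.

Using pₖ = aₖpₖ₋₁ + pₖ₋₂ and qₖ = aₖqₖ₋₁ + qₖ₋₂:
  k=0: a=4, p=4, q=1
  k=1: a=5, p=21, q=5
  k=2: a=2, p=46, q=11
  k=3: a=1, p=67, q=16
  k=4: a=2, p=180, q=43
  k=5: a=3, p=607, q=145

607/145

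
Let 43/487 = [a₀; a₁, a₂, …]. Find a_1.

11

43 = 0·487 + 43   →  a_0 = 0
487 = 11·43 + 14   →  a_1 = 11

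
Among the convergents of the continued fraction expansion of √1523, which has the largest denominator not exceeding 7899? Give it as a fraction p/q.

√1523 = [39; 39, 78, …] (period length 2).
Convergents:
  p_0/q_0 = 39/1
  p_1/q_1 = 1522/39
  p_2/q_2 = 118755/3043
  p_3/q_3 = 4632967/118716
q_2 = 3043 ≤ 7899 < 118716 = q_3, so the answer is 118755/3043.

118755/3043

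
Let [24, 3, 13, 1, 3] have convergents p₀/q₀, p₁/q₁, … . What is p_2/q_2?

Using pₖ = aₖpₖ₋₁ + pₖ₋₂, qₖ = aₖqₖ₋₁ + qₖ₋₂ (with p₋₁=1, p₋₂=0, q₋₁=0, q₋₂=1):
  k=0: a=24, p=24, q=1
  k=1: a=3, p=73, q=3
  k=2: a=13, p=973, q=40

973/40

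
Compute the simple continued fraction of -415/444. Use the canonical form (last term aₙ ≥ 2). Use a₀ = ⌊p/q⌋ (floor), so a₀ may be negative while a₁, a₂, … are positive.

-415 = -1·444 + 29
444 = 15·29 + 9
29 = 3·9 + 2
9 = 4·2 + 1
2 = 2·1 + 0  (stop)
So -415/444 = [-1; 15, 3, 4, 2].

[-1; 15, 3, 4, 2]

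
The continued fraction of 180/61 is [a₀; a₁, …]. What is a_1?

1

180 = 2·61 + 58   →  a_0 = 2
61 = 1·58 + 3   →  a_1 = 1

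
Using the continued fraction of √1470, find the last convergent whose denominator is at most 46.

1687/44

√1470 = [38; 2, 1, 14, 1, 2, 76, …] (period length 6).
Convergents:
  p_0/q_0 = 38/1
  p_1/q_1 = 77/2
  p_2/q_2 = 115/3
  p_3/q_3 = 1687/44
  p_4/q_4 = 1802/47
q_3 = 44 ≤ 46 < 47 = q_4, so the answer is 1687/44.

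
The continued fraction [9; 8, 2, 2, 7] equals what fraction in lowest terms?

Using pₖ = aₖpₖ₋₁ + pₖ₋₂ and qₖ = aₖqₖ₋₁ + qₖ₋₂:
  k=0: a=9, p=9, q=1
  k=1: a=8, p=73, q=8
  k=2: a=2, p=155, q=17
  k=3: a=2, p=383, q=42
  k=4: a=7, p=2836, q=311

2836/311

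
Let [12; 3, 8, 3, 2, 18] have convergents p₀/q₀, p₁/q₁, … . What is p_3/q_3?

961/78

Using pₖ = aₖpₖ₋₁ + pₖ₋₂, qₖ = aₖqₖ₋₁ + qₖ₋₂ (with p₋₁=1, p₋₂=0, q₋₁=0, q₋₂=1):
  k=0: a=12, p=12, q=1
  k=1: a=3, p=37, q=3
  k=2: a=8, p=308, q=25
  k=3: a=3, p=961, q=78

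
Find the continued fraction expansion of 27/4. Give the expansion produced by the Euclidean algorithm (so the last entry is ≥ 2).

[6; 1, 3]

27 = 6*4 + 3
4 = 1*3 + 1
3 = 3*1 + 0  (stop)
So 27/4 = [6; 1, 3].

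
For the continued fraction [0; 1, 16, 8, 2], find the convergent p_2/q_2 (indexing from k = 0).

Using pₖ = aₖpₖ₋₁ + pₖ₋₂, qₖ = aₖqₖ₋₁ + qₖ₋₂ (with p₋₁=1, p₋₂=0, q₋₁=0, q₋₂=1):
  k=0: a=0, p=0, q=1
  k=1: a=1, p=1, q=1
  k=2: a=16, p=16, q=17

16/17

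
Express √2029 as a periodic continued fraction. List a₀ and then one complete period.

a₀ = ⌊√2029⌋ = 45.
With m₀=0, d₀=1 and mₖ₊₁ = dₖaₖ − mₖ, dₖ₊₁ = (n − mₖ₊₁²)/dₖ, aₖ₊₁ = ⌊(a₀+mₖ₊₁)/dₖ₊₁⌋:
  k=1: m=45, d=4, a=22
  k=2: m=43, d=45, a=1
  k=3: m=2, d=45, a=1
  k=4: m=43, d=4, a=22
  k=5: m=45, d=1, a=90
d=1 and a=2a₀=90 at k=5, so the next step gives (m, d) = (45, 4) again — its k=1 value — and the period has length 5.

[45; 22, 1, 1, 22, 90]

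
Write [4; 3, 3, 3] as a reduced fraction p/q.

142/33

Fold from the inside: start with 3/1.
  3 + 1/3 = 10/3
  3 + 3/10 = 33/10
  4 + 10/33 = 142/33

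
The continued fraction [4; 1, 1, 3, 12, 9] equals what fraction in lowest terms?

3569/781

Fold from the inside: start with 9/1.
  12 + 1/9 = 109/9
  3 + 9/109 = 336/109
  1 + 109/336 = 445/336
  1 + 336/445 = 781/445
  4 + 445/781 = 3569/781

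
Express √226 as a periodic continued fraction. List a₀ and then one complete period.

a₀ = ⌊√226⌋ = 15.
With m₀=0, d₀=1 and mₖ₊₁ = dₖaₖ − mₖ, dₖ₊₁ = (n − mₖ₊₁²)/dₖ, aₖ₊₁ = ⌊(a₀+mₖ₊₁)/dₖ₊₁⌋:
  k=1: m=15, d=1, a=30
d=1 and a=2a₀=30 at k=1, so the next step gives (m, d) = (15, 1) again — its k=1 value — and the period has length 1.

[15; 30]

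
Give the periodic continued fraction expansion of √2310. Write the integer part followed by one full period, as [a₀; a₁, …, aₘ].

a₀ = ⌊√2310⌋ = 48.

[48; 16, 96]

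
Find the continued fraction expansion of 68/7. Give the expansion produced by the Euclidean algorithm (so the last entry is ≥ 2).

[9; 1, 2, 2]

68 = 9*7 + 5
7 = 1*5 + 2
5 = 2*2 + 1
2 = 2*1 + 0  (stop)
So 68/7 = [9; 1, 2, 2].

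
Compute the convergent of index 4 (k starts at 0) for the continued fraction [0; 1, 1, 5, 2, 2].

Using pₖ = aₖpₖ₋₁ + pₖ₋₂, qₖ = aₖqₖ₋₁ + qₖ₋₂ (with p₋₁=1, p₋₂=0, q₋₁=0, q₋₂=1):
  k=0: a=0, p=0, q=1
  k=1: a=1, p=1, q=1
  k=2: a=1, p=1, q=2
  k=3: a=5, p=6, q=11
  k=4: a=2, p=13, q=24

13/24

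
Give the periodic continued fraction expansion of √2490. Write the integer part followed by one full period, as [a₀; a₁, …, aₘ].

a₀ = ⌊√2490⌋ = 49.
With m₀=0, d₀=1 and mₖ₊₁ = dₖaₖ − mₖ, dₖ₊₁ = (n − mₖ₊₁²)/dₖ, aₖ₊₁ = ⌊(a₀+mₖ₊₁)/dₖ₊₁⌋:
  k=1: m=49, d=89, a=1
  k=2: m=40, d=10, a=8
  k=3: m=40, d=89, a=1
  k=4: m=49, d=1, a=98
d=1 and a=2a₀=98 at k=4, so the next step gives (m, d) = (49, 89) again — its k=1 value — and the period has length 4.

[49; 1, 8, 1, 98]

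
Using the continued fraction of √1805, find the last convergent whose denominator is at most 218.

√1805 = [42; 2, 16, 2, 84, …] (period length 4).
Convergents:
  p_0/q_0 = 42/1
  p_1/q_1 = 85/2
  p_2/q_2 = 1402/33
  p_3/q_3 = 2889/68
  p_4/q_4 = 244078/5745
q_3 = 68 ≤ 218 < 5745 = q_4, so the answer is 2889/68.

2889/68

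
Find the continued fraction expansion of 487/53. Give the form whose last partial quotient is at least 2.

487 = 9·53 + 10
53 = 5·10 + 3
10 = 3·3 + 1
3 = 3·1 + 0  (stop)
So 487/53 = [9; 5, 3, 3].

[9; 5, 3, 3]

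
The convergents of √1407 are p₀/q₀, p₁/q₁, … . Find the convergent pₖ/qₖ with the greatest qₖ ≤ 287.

3751/100

√1407 = [37; 1, 1, 24, 1, 1, 74, …] (period length 6).
Convergents:
  p_0/q_0 = 37/1
  p_1/q_1 = 38/1
  p_2/q_2 = 75/2
  p_3/q_3 = 1838/49
  p_4/q_4 = 1913/51
  p_5/q_5 = 3751/100
  p_6/q_6 = 279487/7451
q_5 = 100 ≤ 287 < 7451 = q_6, so the answer is 3751/100.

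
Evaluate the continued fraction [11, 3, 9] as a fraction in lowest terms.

Fold from the inside: start with 9/1.
  3 + 1/9 = 28/9
  11 + 9/28 = 317/28

317/28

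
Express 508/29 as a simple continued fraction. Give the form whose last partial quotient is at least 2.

[17; 1, 1, 14]

508 = 17*29 + 15
29 = 1*15 + 14
15 = 1*14 + 1
14 = 14*1 + 0  (stop)
So 508/29 = [17; 1, 1, 14].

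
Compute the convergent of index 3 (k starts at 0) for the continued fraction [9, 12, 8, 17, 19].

15086/1661

Using pₖ = aₖpₖ₋₁ + pₖ₋₂, qₖ = aₖqₖ₋₁ + qₖ₋₂ (with p₋₁=1, p₋₂=0, q₋₁=0, q₋₂=1):
  k=0: a=9, p=9, q=1
  k=1: a=12, p=109, q=12
  k=2: a=8, p=881, q=97
  k=3: a=17, p=15086, q=1661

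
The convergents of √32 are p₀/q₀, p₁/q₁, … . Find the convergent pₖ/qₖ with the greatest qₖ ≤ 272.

√32 = [5; 1, 1, 1, 10, …] (period length 4).
Convergents:
  p_0/q_0 = 5/1
  p_1/q_1 = 6/1
  p_2/q_2 = 11/2
  p_3/q_3 = 17/3
  p_4/q_4 = 181/32
  p_5/q_5 = 198/35
  p_6/q_6 = 379/67
  p_7/q_7 = 577/102
  p_8/q_8 = 6149/1087
q_7 = 102 ≤ 272 < 1087 = q_8, so the answer is 577/102.

577/102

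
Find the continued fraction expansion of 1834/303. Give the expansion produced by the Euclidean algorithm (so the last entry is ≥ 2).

[6; 18, 1, 15]

1834 = 6*303 + 16
303 = 18*16 + 15
16 = 1*15 + 1
15 = 15*1 + 0  (stop)
So 1834/303 = [6; 18, 1, 15].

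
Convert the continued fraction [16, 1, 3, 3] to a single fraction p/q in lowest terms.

Fold from the inside: start with 3/1.
  3 + 1/3 = 10/3
  1 + 3/10 = 13/10
  16 + 10/13 = 218/13

218/13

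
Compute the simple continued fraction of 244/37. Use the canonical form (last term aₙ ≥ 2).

244 = 6·37 + 22
37 = 1·22 + 15
22 = 1·15 + 7
15 = 2·7 + 1
7 = 7·1 + 0  (stop)
So 244/37 = [6; 1, 1, 2, 7].

[6; 1, 1, 2, 7]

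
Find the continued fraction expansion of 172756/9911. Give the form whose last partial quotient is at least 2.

172756 = 17×9911 + 4269
9911 = 2×4269 + 1373
4269 = 3×1373 + 150
1373 = 9×150 + 23
150 = 6×23 + 12
23 = 1×12 + 11
12 = 1×11 + 1
11 = 11×1 + 0  (stop)
So 172756/9911 = [17; 2, 3, 9, 6, 1, 1, 11].

[17; 2, 3, 9, 6, 1, 1, 11]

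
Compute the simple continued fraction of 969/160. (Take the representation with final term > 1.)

[6; 17, 1, 3, 2]

969 = 6*160 + 9
160 = 17*9 + 7
9 = 1*7 + 2
7 = 3*2 + 1
2 = 2*1 + 0  (stop)
So 969/160 = [6; 17, 1, 3, 2].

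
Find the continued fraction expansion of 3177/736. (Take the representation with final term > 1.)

[4; 3, 6, 3, 2, 1, 3]

3177 = 4×736 + 233
736 = 3×233 + 37
233 = 6×37 + 11
37 = 3×11 + 4
11 = 2×4 + 3
4 = 1×3 + 1
3 = 3×1 + 0  (stop)
So 3177/736 = [4; 3, 6, 3, 2, 1, 3].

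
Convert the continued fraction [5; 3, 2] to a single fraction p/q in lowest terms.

Fold from the inside: start with 2/1.
  3 + 1/2 = 7/2
  5 + 2/7 = 37/7

37/7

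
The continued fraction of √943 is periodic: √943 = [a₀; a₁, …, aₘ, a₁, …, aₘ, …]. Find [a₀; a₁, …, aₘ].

a₀ = ⌊√943⌋ = 30.
With m₀=0, d₀=1 and mₖ₊₁ = dₖaₖ − mₖ, dₖ₊₁ = (n − mₖ₊₁²)/dₖ, aₖ₊₁ = ⌊(a₀+mₖ₊₁)/dₖ₊₁⌋:
  k=1: m=30, d=43, a=1
  k=2: m=13, d=18, a=2
  k=3: m=23, d=23, a=2
  k=4: m=23, d=18, a=2
  k=5: m=13, d=43, a=1
  k=6: m=30, d=1, a=60
d=1 and a=2a₀=60 at k=6, so the next step gives (m, d) = (30, 43) again — its k=1 value — and the period has length 6.

[30; 1, 2, 2, 2, 1, 60]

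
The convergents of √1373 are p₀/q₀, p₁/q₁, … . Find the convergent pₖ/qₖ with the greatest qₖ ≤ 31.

704/19

√1373 = [37; 18, 1, 1, 18, 74, …] (period length 5).
Convergents:
  p_0/q_0 = 37/1
  p_1/q_1 = 667/18
  p_2/q_2 = 704/19
  p_3/q_3 = 1371/37
q_2 = 19 ≤ 31 < 37 = q_3, so the answer is 704/19.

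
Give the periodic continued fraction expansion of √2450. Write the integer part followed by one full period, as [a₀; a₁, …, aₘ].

a₀ = ⌊√2450⌋ = 49.
With m₀=0, d₀=1 and mₖ₊₁ = dₖaₖ − mₖ, dₖ₊₁ = (n − mₖ₊₁²)/dₖ, aₖ₊₁ = ⌊(a₀+mₖ₊₁)/dₖ₊₁⌋:
  k=1: m=49, d=49, a=2
  k=2: m=49, d=1, a=98
d=1 and a=2a₀=98 at k=2, so the next step gives (m, d) = (49, 49) again — its k=1 value — and the period has length 2.

[49; 2, 98]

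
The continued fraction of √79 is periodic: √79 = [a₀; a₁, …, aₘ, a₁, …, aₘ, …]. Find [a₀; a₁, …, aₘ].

a₀ = ⌊√79⌋ = 8.
With m₀=0, d₀=1 and mₖ₊₁ = dₖaₖ − mₖ, dₖ₊₁ = (n − mₖ₊₁²)/dₖ, aₖ₊₁ = ⌊(a₀+mₖ₊₁)/dₖ₊₁⌋:
  k=1: m=8, d=15, a=1
  k=2: m=7, d=2, a=7
  k=3: m=7, d=15, a=1
  k=4: m=8, d=1, a=16
d=1 and a=2a₀=16 at k=4, so the next step gives (m, d) = (8, 15) again — its k=1 value — and the period has length 4.

[8; 1, 7, 1, 16]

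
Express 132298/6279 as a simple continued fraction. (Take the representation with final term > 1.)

[21; 14, 3, 3, 3, 13]

132298 = 21·6279 + 439
6279 = 14·439 + 133
439 = 3·133 + 40
133 = 3·40 + 13
40 = 3·13 + 1
13 = 13·1 + 0  (stop)
So 132298/6279 = [21; 14, 3, 3, 3, 13].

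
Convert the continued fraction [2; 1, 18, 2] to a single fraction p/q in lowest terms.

115/39

Using pₖ = aₖpₖ₋₁ + pₖ₋₂ and qₖ = aₖqₖ₋₁ + qₖ₋₂:
  k=0: a=2, p=2, q=1
  k=1: a=1, p=3, q=1
  k=2: a=18, p=56, q=19
  k=3: a=2, p=115, q=39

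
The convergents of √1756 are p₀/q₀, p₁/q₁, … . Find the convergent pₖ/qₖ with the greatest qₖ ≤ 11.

√1756 = [41; 1, 9, 2, 20, 2, 9, 1, 82, …] (period length 8).
Convergents:
  p_0/q_0 = 41/1
  p_1/q_1 = 42/1
  p_2/q_2 = 419/10
  p_3/q_3 = 880/21
q_2 = 10 ≤ 11 < 21 = q_3, so the answer is 419/10.

419/10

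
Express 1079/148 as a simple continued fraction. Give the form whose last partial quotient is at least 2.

1079 = 7×148 + 43
148 = 3×43 + 19
43 = 2×19 + 5
19 = 3×5 + 4
5 = 1×4 + 1
4 = 4×1 + 0  (stop)
So 1079/148 = [7; 3, 2, 3, 1, 4].

[7; 3, 2, 3, 1, 4]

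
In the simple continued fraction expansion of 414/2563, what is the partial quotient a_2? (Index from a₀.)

5

414 = 0·2563 + 414   →  a_0 = 0
2563 = 6·414 + 79   →  a_1 = 6
414 = 5·79 + 19   →  a_2 = 5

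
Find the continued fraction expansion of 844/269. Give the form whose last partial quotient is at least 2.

[3; 7, 3, 1, 2, 3]

844 = 3×269 + 37
269 = 7×37 + 10
37 = 3×10 + 7
10 = 1×7 + 3
7 = 2×3 + 1
3 = 3×1 + 0  (stop)
So 844/269 = [3; 7, 3, 1, 2, 3].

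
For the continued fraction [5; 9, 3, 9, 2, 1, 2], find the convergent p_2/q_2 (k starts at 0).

Using pₖ = aₖpₖ₋₁ + pₖ₋₂, qₖ = aₖqₖ₋₁ + qₖ₋₂ (with p₋₁=1, p₋₂=0, q₋₁=0, q₋₂=1):
  k=0: a=5, p=5, q=1
  k=1: a=9, p=46, q=9
  k=2: a=3, p=143, q=28

143/28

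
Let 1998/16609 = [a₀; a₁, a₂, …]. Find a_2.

3

1998 = 0·16609 + 1998   →  a_0 = 0
16609 = 8·1998 + 625   →  a_1 = 8
1998 = 3·625 + 123   →  a_2 = 3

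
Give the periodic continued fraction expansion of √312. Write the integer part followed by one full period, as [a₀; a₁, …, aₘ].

a₀ = ⌊√312⌋ = 17.
With m₀=0, d₀=1 and mₖ₊₁ = dₖaₖ − mₖ, dₖ₊₁ = (n − mₖ₊₁²)/dₖ, aₖ₊₁ = ⌊(a₀+mₖ₊₁)/dₖ₊₁⌋:
  k=1: m=17, d=23, a=1
  k=2: m=6, d=12, a=1
  k=3: m=6, d=23, a=1
  k=4: m=17, d=1, a=34
d=1 and a=2a₀=34 at k=4, so the next step gives (m, d) = (17, 23) again — its k=1 value — and the period has length 4.

[17; 1, 1, 1, 34]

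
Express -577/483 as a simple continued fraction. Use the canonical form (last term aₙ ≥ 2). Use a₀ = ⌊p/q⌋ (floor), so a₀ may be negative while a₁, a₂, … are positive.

-577 = -2·483 + 389
483 = 1·389 + 94
389 = 4·94 + 13
94 = 7·13 + 3
13 = 4·3 + 1
3 = 3·1 + 0  (stop)
So -577/483 = [-2; 1, 4, 7, 4, 3].

[-2; 1, 4, 7, 4, 3]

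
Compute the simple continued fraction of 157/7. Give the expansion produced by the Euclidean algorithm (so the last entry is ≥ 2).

[22; 2, 3]

157 = 22×7 + 3
7 = 2×3 + 1
3 = 3×1 + 0  (stop)
So 157/7 = [22; 2, 3].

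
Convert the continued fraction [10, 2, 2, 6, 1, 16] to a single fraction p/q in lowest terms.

Fold from the inside: start with 16/1.
  1 + 1/16 = 17/16
  6 + 16/17 = 118/17
  2 + 17/118 = 253/118
  2 + 118/253 = 624/253
  10 + 253/624 = 6493/624

6493/624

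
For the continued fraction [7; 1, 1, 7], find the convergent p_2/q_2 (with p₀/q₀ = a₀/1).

15/2

Using pₖ = aₖpₖ₋₁ + pₖ₋₂, qₖ = aₖqₖ₋₁ + qₖ₋₂ (with p₋₁=1, p₋₂=0, q₋₁=0, q₋₂=1):
  k=0: a=7, p=7, q=1
  k=1: a=1, p=8, q=1
  k=2: a=1, p=15, q=2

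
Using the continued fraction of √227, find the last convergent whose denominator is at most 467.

√227 = [15; 15, 30, …] (period length 2).
Convergents:
  p_0/q_0 = 15/1
  p_1/q_1 = 226/15
  p_2/q_2 = 6795/451
  p_3/q_3 = 102151/6780
q_2 = 451 ≤ 467 < 6780 = q_3, so the answer is 6795/451.

6795/451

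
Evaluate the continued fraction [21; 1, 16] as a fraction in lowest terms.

373/17

Using pₖ = aₖpₖ₋₁ + pₖ₋₂ and qₖ = aₖqₖ₋₁ + qₖ₋₂:
  k=0: a=21, p=21, q=1
  k=1: a=1, p=22, q=1
  k=2: a=16, p=373, q=17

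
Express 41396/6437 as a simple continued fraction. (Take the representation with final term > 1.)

41396 = 6*6437 + 2774
6437 = 2*2774 + 889
2774 = 3*889 + 107
889 = 8*107 + 33
107 = 3*33 + 8
33 = 4*8 + 1
8 = 8*1 + 0  (stop)
So 41396/6437 = [6; 2, 3, 8, 3, 4, 8].

[6; 2, 3, 8, 3, 4, 8]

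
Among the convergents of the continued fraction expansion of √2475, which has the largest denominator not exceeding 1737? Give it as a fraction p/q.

√2475 = [49; 1, 2, 1, 98, …] (period length 4).
Convergents:
  p_0/q_0 = 49/1
  p_1/q_1 = 50/1
  p_2/q_2 = 149/3
  p_3/q_3 = 199/4
  p_4/q_4 = 19651/395
  p_5/q_5 = 19850/399
  p_6/q_6 = 59351/1193
  p_7/q_7 = 79201/1592
  p_8/q_8 = 7821049/157209
q_7 = 1592 ≤ 1737 < 157209 = q_8, so the answer is 79201/1592.

79201/1592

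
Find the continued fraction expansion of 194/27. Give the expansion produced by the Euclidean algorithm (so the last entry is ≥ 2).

[7; 5, 2, 2]

194 = 7×27 + 5
27 = 5×5 + 2
5 = 2×2 + 1
2 = 2×1 + 0  (stop)
So 194/27 = [7; 5, 2, 2].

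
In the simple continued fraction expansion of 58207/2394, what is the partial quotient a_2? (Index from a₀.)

5

58207 = 24·2394 + 751   →  a_0 = 24
2394 = 3·751 + 141   →  a_1 = 3
751 = 5·141 + 46   →  a_2 = 5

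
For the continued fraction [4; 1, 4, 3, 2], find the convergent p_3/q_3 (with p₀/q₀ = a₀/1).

77/16

Using pₖ = aₖpₖ₋₁ + pₖ₋₂, qₖ = aₖqₖ₋₁ + qₖ₋₂ (with p₋₁=1, p₋₂=0, q₋₁=0, q₋₂=1):
  k=0: a=4, p=4, q=1
  k=1: a=1, p=5, q=1
  k=2: a=4, p=24, q=5
  k=3: a=3, p=77, q=16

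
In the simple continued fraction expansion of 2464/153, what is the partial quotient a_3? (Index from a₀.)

2464 = 16·153 + 16   →  a_0 = 16
153 = 9·16 + 9   →  a_1 = 9
16 = 1·9 + 7   →  a_2 = 1
9 = 1·7 + 2   →  a_3 = 1

1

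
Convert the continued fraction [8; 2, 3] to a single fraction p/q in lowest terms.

59/7

Fold from the inside: start with 3/1.
  2 + 1/3 = 7/3
  8 + 3/7 = 59/7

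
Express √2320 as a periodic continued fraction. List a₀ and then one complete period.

[48; 6, 96]

a₀ = ⌊√2320⌋ = 48.
With m₀=0, d₀=1 and mₖ₊₁ = dₖaₖ − mₖ, dₖ₊₁ = (n − mₖ₊₁²)/dₖ, aₖ₊₁ = ⌊(a₀+mₖ₊₁)/dₖ₊₁⌋:
  k=1: m=48, d=16, a=6
  k=2: m=48, d=1, a=96
d=1 and a=2a₀=96 at k=2, so the next step gives (m, d) = (48, 16) again — its k=1 value — and the period has length 2.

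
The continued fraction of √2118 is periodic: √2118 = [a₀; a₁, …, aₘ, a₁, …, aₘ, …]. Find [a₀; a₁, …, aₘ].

[46; 46, 92]

a₀ = ⌊√2118⌋ = 46.
With m₀=0, d₀=1 and mₖ₊₁ = dₖaₖ − mₖ, dₖ₊₁ = (n − mₖ₊₁²)/dₖ, aₖ₊₁ = ⌊(a₀+mₖ₊₁)/dₖ₊₁⌋:
  k=1: m=46, d=2, a=46
  k=2: m=46, d=1, a=92
d=1 and a=2a₀=92 at k=2, so the next step gives (m, d) = (46, 2) again — its k=1 value — and the period has length 2.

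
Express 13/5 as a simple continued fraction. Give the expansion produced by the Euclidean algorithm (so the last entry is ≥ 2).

13 = 2×5 + 3
5 = 1×3 + 2
3 = 1×2 + 1
2 = 2×1 + 0  (stop)
So 13/5 = [2; 1, 1, 2].

[2; 1, 1, 2]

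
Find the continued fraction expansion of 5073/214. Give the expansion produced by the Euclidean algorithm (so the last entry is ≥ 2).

[23; 1, 2, 2, 1, 1, 12]

5073 = 23·214 + 151
214 = 1·151 + 63
151 = 2·63 + 25
63 = 2·25 + 13
25 = 1·13 + 12
13 = 1·12 + 1
12 = 12·1 + 0  (stop)
So 5073/214 = [23; 1, 2, 2, 1, 1, 12].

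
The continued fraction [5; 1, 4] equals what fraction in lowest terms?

29/5

Using pₖ = aₖpₖ₋₁ + pₖ₋₂ and qₖ = aₖqₖ₋₁ + qₖ₋₂:
  k=0: a=5, p=5, q=1
  k=1: a=1, p=6, q=1
  k=2: a=4, p=29, q=5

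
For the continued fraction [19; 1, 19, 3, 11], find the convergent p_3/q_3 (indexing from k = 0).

1217/61

Using pₖ = aₖpₖ₋₁ + pₖ₋₂, qₖ = aₖqₖ₋₁ + qₖ₋₂ (with p₋₁=1, p₋₂=0, q₋₁=0, q₋₂=1):
  k=0: a=19, p=19, q=1
  k=1: a=1, p=20, q=1
  k=2: a=19, p=399, q=20
  k=3: a=3, p=1217, q=61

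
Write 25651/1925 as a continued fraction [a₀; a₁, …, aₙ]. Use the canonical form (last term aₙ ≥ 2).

25651 = 13·1925 + 626
1925 = 3·626 + 47
626 = 13·47 + 15
47 = 3·15 + 2
15 = 7·2 + 1
2 = 2·1 + 0  (stop)
So 25651/1925 = [13; 3, 13, 3, 7, 2].

[13; 3, 13, 3, 7, 2]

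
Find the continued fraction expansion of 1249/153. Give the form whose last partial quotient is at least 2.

[8; 6, 8, 3]

1249 = 8·153 + 25
153 = 6·25 + 3
25 = 8·3 + 1
3 = 3·1 + 0  (stop)
So 1249/153 = [8; 6, 8, 3].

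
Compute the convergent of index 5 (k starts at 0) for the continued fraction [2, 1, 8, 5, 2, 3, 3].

Using pₖ = aₖpₖ₋₁ + pₖ₋₂, qₖ = aₖqₖ₋₁ + qₖ₋₂ (with p₋₁=1, p₋₂=0, q₋₁=0, q₋₂=1):
  k=0: a=2, p=2, q=1
  k=1: a=1, p=3, q=1
  k=2: a=8, p=26, q=9
  k=3: a=5, p=133, q=46
  k=4: a=2, p=292, q=101
  k=5: a=3, p=1009, q=349

1009/349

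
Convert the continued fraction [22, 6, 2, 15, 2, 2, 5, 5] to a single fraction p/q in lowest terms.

Fold from the inside: start with 5/1.
  5 + 1/5 = 26/5
  2 + 5/26 = 57/26
  2 + 26/57 = 140/57
  15 + 57/140 = 2157/140
  2 + 140/2157 = 4454/2157
  6 + 2157/4454 = 28881/4454
  22 + 4454/28881 = 639836/28881

639836/28881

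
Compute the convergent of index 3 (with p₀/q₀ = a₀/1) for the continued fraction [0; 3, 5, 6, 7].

31/99

Using pₖ = aₖpₖ₋₁ + pₖ₋₂, qₖ = aₖqₖ₋₁ + qₖ₋₂ (with p₋₁=1, p₋₂=0, q₋₁=0, q₋₂=1):
  k=0: a=0, p=0, q=1
  k=1: a=3, p=1, q=3
  k=2: a=5, p=5, q=16
  k=3: a=6, p=31, q=99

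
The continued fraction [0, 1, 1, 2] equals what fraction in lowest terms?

Fold from the inside: start with 2/1.
  1 + 1/2 = 3/2
  1 + 2/3 = 5/3
  0 + 3/5 = 3/5

3/5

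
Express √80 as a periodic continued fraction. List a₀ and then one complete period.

[8; 1, 16]

a₀ = ⌊√80⌋ = 8.
With m₀=0, d₀=1 and mₖ₊₁ = dₖaₖ − mₖ, dₖ₊₁ = (n − mₖ₊₁²)/dₖ, aₖ₊₁ = ⌊(a₀+mₖ₊₁)/dₖ₊₁⌋:
  k=1: m=8, d=16, a=1
  k=2: m=8, d=1, a=16
d=1 and a=2a₀=16 at k=2, so the next step gives (m, d) = (8, 16) again — its k=1 value — and the period has length 2.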